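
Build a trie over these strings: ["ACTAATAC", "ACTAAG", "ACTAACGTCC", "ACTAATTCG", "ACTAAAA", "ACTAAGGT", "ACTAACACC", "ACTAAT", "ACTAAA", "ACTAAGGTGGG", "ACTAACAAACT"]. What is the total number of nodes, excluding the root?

For each word, the new-node count is its length minus the longest prefix already in the trie:
  "ACTAATAC" → 8 new (A, C, T, A, A, T, A, C)
  "ACTAAG" → prefix "ACTAA" already present; 1 new (G)
  "ACTAACGTCC" → prefix "ACTAA" already present; 5 new (C, G, T, C, C)
  "ACTAATTCG" → prefix "ACTAAT" already present; 3 new (T, C, G)
  "ACTAAAA" → prefix "ACTAA" already present; 2 new (A, A)
  "ACTAAGGT" → prefix "ACTAAG" already present; 2 new (G, T)
  "ACTAACACC" → prefix "ACTAAC" already present; 3 new (A, C, C)
  "ACTAAT" → prefix "ACTAAT" already present; 0 new (none)
  "ACTAAA" → prefix "ACTAAA" already present; 0 new (none)
  "ACTAAGGTGGG" → prefix "ACTAAGGT" already present; 3 new (G, G, G)
  "ACTAACAAACT" → prefix "ACTAACA" already present; 4 new (A, A, C, T)
Total nodes = 8 + 1 + 5 + 3 + 2 + 2 + 3 + 0 + 0 + 3 + 4 = 31

31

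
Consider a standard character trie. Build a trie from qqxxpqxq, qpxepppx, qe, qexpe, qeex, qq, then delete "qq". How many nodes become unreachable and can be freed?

After clearing the end-marker at "qq", prune upward until reaching a node still needed by another word.
Every node on "qq" is still needed (e.g. by "qqxxpqxq"), so nothing is freed.
Nodes removed: 0

0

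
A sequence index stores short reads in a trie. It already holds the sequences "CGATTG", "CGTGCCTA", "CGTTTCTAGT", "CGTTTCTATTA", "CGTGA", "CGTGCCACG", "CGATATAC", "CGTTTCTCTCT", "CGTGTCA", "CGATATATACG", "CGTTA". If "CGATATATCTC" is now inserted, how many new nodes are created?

The longest prefix of "CGATATATCTC" already in the trie is "CGATATAT" (length 8).
New nodes needed: |"CGATATATCTC"| − 8 = 11 − 8 = 3.

3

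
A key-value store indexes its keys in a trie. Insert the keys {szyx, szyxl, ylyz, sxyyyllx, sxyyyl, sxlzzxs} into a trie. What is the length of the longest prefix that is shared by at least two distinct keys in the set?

Equivalently: take the maximum, over all pairs, of their longest common prefix length.
e.g. "sxyyyl" and "sxyyyllx" share the prefix "sxyyyl" of length 6; no pair shares a longer one.
Longest shared-prefix length: 6

6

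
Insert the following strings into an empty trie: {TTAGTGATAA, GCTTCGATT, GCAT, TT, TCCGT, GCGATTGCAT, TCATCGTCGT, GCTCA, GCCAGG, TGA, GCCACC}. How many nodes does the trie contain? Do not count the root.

51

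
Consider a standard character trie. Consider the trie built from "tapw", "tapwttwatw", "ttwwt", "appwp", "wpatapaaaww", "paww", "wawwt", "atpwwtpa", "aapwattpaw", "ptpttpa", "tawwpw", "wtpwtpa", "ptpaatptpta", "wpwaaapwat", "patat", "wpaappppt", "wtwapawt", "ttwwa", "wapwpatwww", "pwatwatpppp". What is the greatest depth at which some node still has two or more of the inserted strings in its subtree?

4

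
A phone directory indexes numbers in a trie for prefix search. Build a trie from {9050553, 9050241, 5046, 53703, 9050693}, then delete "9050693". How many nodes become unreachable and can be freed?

3

A node on "9050693"'s path can go only if nothing else ends at it or branches off below it.
The suffix "693" (3 nodes) is used only by "9050693"; the node for "9050" still has the child "5", so pruning stops there.
Nodes removed: 3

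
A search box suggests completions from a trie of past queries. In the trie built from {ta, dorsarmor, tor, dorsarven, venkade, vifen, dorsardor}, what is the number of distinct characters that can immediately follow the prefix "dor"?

The children of the "dor" node are the distinct next characters among strings starting with "dor".
Characters that immediately follow "dor" among the stored strings: {s}.
That node has 1 child edge.

1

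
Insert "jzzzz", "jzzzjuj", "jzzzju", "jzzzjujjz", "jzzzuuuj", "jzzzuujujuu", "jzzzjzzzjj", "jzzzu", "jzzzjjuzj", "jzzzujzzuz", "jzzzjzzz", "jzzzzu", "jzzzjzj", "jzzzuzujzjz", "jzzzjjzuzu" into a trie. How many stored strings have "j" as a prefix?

Filter for entries beginning with "j":
Words under "j": jzzzjjuzj, jzzzjjzuzu, jzzzju, jzzzjuj, jzzzjujjz, jzzzjzj, jzzzjzzz, jzzzjzzzjj, jzzzu, jzzzujzzuz, jzzzuujujuu, jzzzuuuj, jzzzuzujzjz, jzzzz, jzzzzu
Count: 15

15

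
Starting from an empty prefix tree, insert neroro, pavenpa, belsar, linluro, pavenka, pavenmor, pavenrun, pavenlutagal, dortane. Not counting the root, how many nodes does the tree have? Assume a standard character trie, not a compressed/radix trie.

48

Insert word by word; a character creates a node only if that edge doesn't already exist:
  "neroro" → 6 new (n, e, r, o, r, o)
  "pavenpa" → 7 new (p, a, v, e, n, p, a)
  "belsar" → 6 new (b, e, l, s, a, r)
  "linluro" → 7 new (l, i, n, l, u, r, o)
  "pavenka" → prefix "paven" already present; 2 new (k, a)
  "pavenmor" → prefix "paven" already present; 3 new (m, o, r)
  "pavenrun" → prefix "paven" already present; 3 new (r, u, n)
  "pavenlutagal" → prefix "paven" already present; 7 new (l, u, t, a, g, a, l)
  "dortane" → 7 new (d, o, r, t, a, n, e)
Total nodes = 6 + 7 + 6 + 7 + 2 + 3 + 3 + 7 + 7 = 48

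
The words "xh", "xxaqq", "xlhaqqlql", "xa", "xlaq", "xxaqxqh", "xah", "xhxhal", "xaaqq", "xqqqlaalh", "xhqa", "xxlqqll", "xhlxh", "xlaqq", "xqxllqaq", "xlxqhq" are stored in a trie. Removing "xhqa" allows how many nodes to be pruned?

Walk "xhqa" from the leaf back toward the root, removing each node that no remaining word uses.
The suffix "qa" (2 nodes) is used only by "xhqa"; the node for "xh" still has the child "x", so pruning stops there.
Nodes removed: 2

2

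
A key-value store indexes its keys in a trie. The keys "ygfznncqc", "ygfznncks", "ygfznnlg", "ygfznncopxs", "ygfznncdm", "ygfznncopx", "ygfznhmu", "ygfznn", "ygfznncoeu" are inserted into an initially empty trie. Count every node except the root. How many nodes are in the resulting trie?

Insert word by word; a character creates a node only if that edge doesn't already exist:
  "ygfznncqc" → 9 new (y, g, f, z, n, n, c, q, c)
  "ygfznncks" → prefix "ygfznnc" already present; 2 new (k, s)
  "ygfznnlg" → prefix "ygfznn" already present; 2 new (l, g)
  "ygfznncopxs" → prefix "ygfznnc" already present; 4 new (o, p, x, s)
  "ygfznncdm" → prefix "ygfznnc" already present; 2 new (d, m)
  "ygfznncopx" → prefix "ygfznncopx" already present; 0 new (none)
  "ygfznhmu" → prefix "ygfzn" already present; 3 new (h, m, u)
  "ygfznn" → prefix "ygfznn" already present; 0 new (none)
  "ygfznncoeu" → prefix "ygfznnco" already present; 2 new (e, u)
Total nodes = 9 + 2 + 2 + 4 + 2 + 0 + 3 + 0 + 2 = 24

24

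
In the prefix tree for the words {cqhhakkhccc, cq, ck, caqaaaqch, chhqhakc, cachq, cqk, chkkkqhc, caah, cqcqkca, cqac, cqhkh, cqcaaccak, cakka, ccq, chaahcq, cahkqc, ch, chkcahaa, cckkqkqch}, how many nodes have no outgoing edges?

18

A leaf is a node with no children — equivalently, the end of a word that is not a proper prefix of any other stored word.
Those words: "caah", "cachq", "cahkqc", "cakka", "caqaaaqch", "cckkqkqch", "ccq", "chaahcq", "chhqhakc", "chkcahaa", "chkkkqhc", "ck", "cqac", "cqcaaccak", "cqcqkca", "cqhhakkhccc", "cqhkh", "cqk"
Leaf count: 18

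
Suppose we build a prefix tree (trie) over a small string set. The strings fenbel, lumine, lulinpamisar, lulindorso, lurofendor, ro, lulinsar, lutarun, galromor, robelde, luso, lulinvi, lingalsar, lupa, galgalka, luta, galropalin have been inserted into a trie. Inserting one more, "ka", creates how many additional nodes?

2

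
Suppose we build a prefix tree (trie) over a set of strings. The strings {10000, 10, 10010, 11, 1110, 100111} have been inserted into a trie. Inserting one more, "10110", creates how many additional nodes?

Walking "10110" from the root, the first 2 characters ("10") follow existing edges; "1" is the first miss.
So 5 − 2 = 3 new nodes.

3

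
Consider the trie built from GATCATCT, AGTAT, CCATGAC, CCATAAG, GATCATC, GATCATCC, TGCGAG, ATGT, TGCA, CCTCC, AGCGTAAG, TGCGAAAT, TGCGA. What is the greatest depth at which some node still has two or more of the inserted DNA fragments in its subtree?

Look for the deepest trie node that still has at least two words in its subtree.
e.g. "GATCATC" and "GATCATCC" share the prefix "GATCATC" of length 7; no pair shares a longer one.
Longest shared-prefix length: 7

7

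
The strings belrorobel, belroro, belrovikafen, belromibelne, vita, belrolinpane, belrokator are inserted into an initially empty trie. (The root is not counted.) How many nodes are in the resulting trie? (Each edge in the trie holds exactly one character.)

40

Count nodes per top-level branch (shared prefixes stored once):
  'b'-branch (belrokator, belrolinpane, belromibelne, belroro, belrorobel, belrovikafen): 36 nodes
  'v'-branch (vita): 4 nodes
Sum: 40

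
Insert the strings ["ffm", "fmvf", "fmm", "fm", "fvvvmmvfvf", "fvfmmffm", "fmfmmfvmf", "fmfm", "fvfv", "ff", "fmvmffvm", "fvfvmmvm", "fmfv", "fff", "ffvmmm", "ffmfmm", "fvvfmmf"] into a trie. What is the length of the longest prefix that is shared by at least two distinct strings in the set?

Equivalently: take the maximum, over all pairs, of their longest common prefix length.
"fmfm" and "fmfmmfvmf" agree on "fmfm" (4 characters) before diverging; nothing deeper is shared.
Longest shared-prefix length: 4

4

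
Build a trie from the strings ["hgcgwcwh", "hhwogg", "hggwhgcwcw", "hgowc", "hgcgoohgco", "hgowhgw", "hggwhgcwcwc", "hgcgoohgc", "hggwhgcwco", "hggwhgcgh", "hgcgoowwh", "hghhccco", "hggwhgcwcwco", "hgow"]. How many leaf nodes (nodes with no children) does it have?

A leaf is a node with no children — equivalently, the end of a word that is not a proper prefix of any other stored word.
Those words: "hgcgoohgco", "hgcgoowwh", "hgcgwcwh", "hggwhgcgh", "hggwhgcwco", "hggwhgcwcwco", "hghhccco", "hgowc", "hgowhgw", "hhwogg"
Leaf count: 10

10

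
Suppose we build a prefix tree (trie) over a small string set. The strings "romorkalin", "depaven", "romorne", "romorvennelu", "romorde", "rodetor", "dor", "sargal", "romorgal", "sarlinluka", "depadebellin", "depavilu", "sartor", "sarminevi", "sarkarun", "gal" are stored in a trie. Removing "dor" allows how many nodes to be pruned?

A node on "dor"'s path can go only if nothing else ends at it or branches off below it.
The suffix "or" (2 nodes) is used only by "dor"; the node for "d" still has the child "e", so pruning stops there.
Nodes removed: 2

2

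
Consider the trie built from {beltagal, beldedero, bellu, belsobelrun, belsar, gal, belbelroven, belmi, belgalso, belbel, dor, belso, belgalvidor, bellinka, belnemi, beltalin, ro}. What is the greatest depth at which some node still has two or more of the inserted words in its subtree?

6

Equivalently: take the maximum, over all pairs, of their longest common prefix length.
"belbel" and "belbelroven" agree on "belbel" (6 characters) before diverging; nothing deeper is shared.
Longest shared-prefix length: 6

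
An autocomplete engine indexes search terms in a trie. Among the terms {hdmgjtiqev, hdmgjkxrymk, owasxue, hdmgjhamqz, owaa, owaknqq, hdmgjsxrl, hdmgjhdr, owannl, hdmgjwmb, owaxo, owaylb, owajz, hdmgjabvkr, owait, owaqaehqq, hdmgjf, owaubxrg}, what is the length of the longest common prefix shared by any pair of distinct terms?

Equivalently: take the maximum, over all pairs, of their longest common prefix length.
"hdmgjhamqz" and "hdmgjhdr" agree on "hdmgjh" (6 characters) before diverging; nothing deeper is shared.
Longest shared-prefix length: 6

6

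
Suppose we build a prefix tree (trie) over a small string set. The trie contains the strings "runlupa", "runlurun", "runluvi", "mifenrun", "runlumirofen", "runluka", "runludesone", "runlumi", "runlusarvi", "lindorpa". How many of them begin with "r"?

8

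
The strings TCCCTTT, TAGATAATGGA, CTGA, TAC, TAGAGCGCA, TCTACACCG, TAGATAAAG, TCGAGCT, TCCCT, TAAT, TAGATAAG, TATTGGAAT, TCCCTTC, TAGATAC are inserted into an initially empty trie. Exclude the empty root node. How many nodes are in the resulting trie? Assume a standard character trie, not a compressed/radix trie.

Insert word by word; a character creates a node only if that edge doesn't already exist:
  "TCCCTTT" → 7 new (T, C, C, C, T, T, T)
  "TAGATAATGGA" → prefix "T" already present; 10 new (A, G, A, T, A, A, T, G, G, A)
  "CTGA" → 4 new (C, T, G, A)
  "TAC" → prefix "TA" already present; 1 new (C)
  "TAGAGCGCA" → prefix "TAGA" already present; 5 new (G, C, G, C, A)
  "TCTACACCG" → prefix "TC" already present; 7 new (T, A, C, A, C, C, G)
  "TAGATAAAG" → prefix "TAGATAA" already present; 2 new (A, G)
  "TCGAGCT" → prefix "TC" already present; 5 new (G, A, G, C, T)
  "TCCCT" → prefix "TCCCT" already present; 0 new (none)
  "TAAT" → prefix "TA" already present; 2 new (A, T)
  "TAGATAAG" → prefix "TAGATAA" already present; 1 new (G)
  "TATTGGAAT" → prefix "TA" already present; 7 new (T, T, G, G, A, A, T)
  "TCCCTTC" → prefix "TCCCTT" already present; 1 new (C)
  "TAGATAC" → prefix "TAGATA" already present; 1 new (C)
Total nodes = 7 + 10 + 4 + 1 + 5 + 7 + 2 + 5 + 0 + 2 + 1 + 7 + 1 + 1 = 53

53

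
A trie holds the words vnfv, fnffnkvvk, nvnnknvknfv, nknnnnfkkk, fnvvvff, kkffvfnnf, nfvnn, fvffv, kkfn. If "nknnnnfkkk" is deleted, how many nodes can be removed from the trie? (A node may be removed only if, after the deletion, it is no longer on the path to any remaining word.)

A node on "nknnnnfkkk"'s path can go only if nothing else ends at it or branches off below it.
The suffix "knnnnfkkk" (9 nodes) is used only by "nknnnnfkkk"; the node for "n" still has the child "v", so pruning stops there.
Nodes removed: 9

9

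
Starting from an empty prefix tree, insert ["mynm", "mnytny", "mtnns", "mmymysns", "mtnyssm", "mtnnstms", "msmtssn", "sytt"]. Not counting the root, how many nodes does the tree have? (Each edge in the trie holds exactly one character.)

Trie structure (* marks end of a word):
(root)
├─ m
│  ├─ m
│  │  └─ y
│  │     └─ m
│  │        └─ y
│  │           └─ s
│  │              └─ n
│  │                 └─ s *
│  ├─ n
│  │  └─ y
│  │     └─ t
│  │        └─ n
│  │           └─ y *
│  ├─ s
│  │  └─ m
│  │     └─ t
│  │        └─ s
│  │           └─ s
│  │              └─ n *
│  ├─ t
│  │  └─ n
│  │     ├─ n
│  │     │  └─ s *
│  │     │     └─ t
│  │     │        └─ m
│  │     │           └─ s *
│  │     └─ y
│  │        └─ s
│  │           └─ s
│  │              └─ m *
│  └─ y
│     └─ n
│        └─ m *
└─ s
   └─ y
      └─ t
         └─ t *
Counting every labelled node above: 37.

37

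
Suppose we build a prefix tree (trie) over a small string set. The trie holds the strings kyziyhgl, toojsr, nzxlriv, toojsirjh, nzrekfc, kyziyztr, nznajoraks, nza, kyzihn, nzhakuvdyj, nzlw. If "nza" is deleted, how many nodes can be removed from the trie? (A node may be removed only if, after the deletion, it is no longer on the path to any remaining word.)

1

A node on "nza"'s path can go only if nothing else ends at it or branches off below it.
The suffix "a" (1 node) is used only by "nza"; the node for "nz" still has the child "x", so pruning stops there.
Nodes removed: 1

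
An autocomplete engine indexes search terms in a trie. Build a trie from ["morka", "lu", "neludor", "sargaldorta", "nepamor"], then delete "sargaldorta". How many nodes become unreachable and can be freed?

After clearing the end-marker at "sargaldorta", prune upward until reaching a node still needed by another word.
No other word shares any prefix with "sargaldorta", so all 11 of its nodes go.
Nodes removed: 11

11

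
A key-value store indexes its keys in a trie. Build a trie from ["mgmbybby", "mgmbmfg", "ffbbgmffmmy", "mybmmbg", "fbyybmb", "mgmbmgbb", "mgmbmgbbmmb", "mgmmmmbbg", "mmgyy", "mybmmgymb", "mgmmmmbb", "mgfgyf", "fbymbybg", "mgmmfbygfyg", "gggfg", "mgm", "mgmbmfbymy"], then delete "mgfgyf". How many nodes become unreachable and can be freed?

4

After clearing the end-marker at "mgfgyf", prune upward until reaching a node still needed by another word.
The suffix "fgyf" (4 nodes) is used only by "mgfgyf"; the node for "mg" still has the child "m", so pruning stops there.
Nodes removed: 4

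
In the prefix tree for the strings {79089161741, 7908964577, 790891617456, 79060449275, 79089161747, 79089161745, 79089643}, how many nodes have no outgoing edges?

6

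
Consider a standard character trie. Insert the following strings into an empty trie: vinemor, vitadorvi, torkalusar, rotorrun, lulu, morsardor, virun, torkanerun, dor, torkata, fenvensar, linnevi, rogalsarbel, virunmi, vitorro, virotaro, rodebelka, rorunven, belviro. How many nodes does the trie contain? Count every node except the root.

113

Trace insertions, counting only characters that open a new branch:
  "vinemor" → 7 new (v, i, n, e, m, o, r)
  "vitadorvi" → prefix "vi" already present; 7 new (t, a, d, o, r, v, i)
  "torkalusar" → 10 new (t, o, r, k, a, l, u, s, a, r)
  "rotorrun" → 8 new (r, o, t, o, r, r, u, n)
  "lulu" → 4 new (l, u, l, u)
  "morsardor" → 9 new (m, o, r, s, a, r, d, o, r)
  "virun" → prefix "vi" already present; 3 new (r, u, n)
  "torkanerun" → prefix "torka" already present; 5 new (n, e, r, u, n)
  "dor" → 3 new (d, o, r)
  "torkata" → prefix "torka" already present; 2 new (t, a)
  "fenvensar" → 9 new (f, e, n, v, e, n, s, a, r)
  "linnevi" → prefix "l" already present; 6 new (i, n, n, e, v, i)
  "rogalsarbel" → prefix "ro" already present; 9 new (g, a, l, s, a, r, b, e, l)
  "virunmi" → prefix "virun" already present; 2 new (m, i)
  "vitorro" → prefix "vit" already present; 4 new (o, r, r, o)
  "virotaro" → prefix "vir" already present; 5 new (o, t, a, r, o)
  "rodebelka" → prefix "ro" already present; 7 new (d, e, b, e, l, k, a)
  "rorunven" → prefix "ro" already present; 6 new (r, u, n, v, e, n)
  "belviro" → 7 new (b, e, l, v, i, r, o)
Total nodes = 7 + 7 + 10 + 8 + 4 + 9 + 3 + 5 + 3 + 2 + 9 + 6 + 9 + 2 + 4 + 5 + 7 + 6 + 7 = 113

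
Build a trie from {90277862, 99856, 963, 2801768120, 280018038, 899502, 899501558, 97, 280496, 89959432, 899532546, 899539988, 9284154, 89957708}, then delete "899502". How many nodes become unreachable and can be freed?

After clearing the end-marker at "899502", prune upward until reaching a node still needed by another word.
The suffix "2" (1 node) is used only by "899502"; the node for "89950" still has the child "1", so pruning stops there.
Nodes removed: 1

1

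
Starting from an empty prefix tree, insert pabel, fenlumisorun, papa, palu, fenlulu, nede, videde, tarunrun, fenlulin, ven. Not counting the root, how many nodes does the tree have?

For each word, the new-node count is its length minus the longest prefix already in the trie:
  "pabel" → 5 new (p, a, b, e, l)
  "fenlumisorun" → 12 new (f, e, n, l, u, m, i, s, o, r, u, n)
  "papa" → prefix "pa" already present; 2 new (p, a)
  "palu" → prefix "pa" already present; 2 new (l, u)
  "fenlulu" → prefix "fenlu" already present; 2 new (l, u)
  "nede" → 4 new (n, e, d, e)
  "videde" → 6 new (v, i, d, e, d, e)
  "tarunrun" → 8 new (t, a, r, u, n, r, u, n)
  "fenlulin" → prefix "fenlul" already present; 2 new (i, n)
  "ven" → prefix "v" already present; 2 new (e, n)
Total nodes = 5 + 12 + 2 + 2 + 2 + 4 + 6 + 8 + 2 + 2 = 45

45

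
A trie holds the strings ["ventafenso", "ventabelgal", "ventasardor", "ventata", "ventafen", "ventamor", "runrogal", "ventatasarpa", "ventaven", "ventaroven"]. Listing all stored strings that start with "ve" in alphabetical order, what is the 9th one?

DFS of the "ve" subtree visits, in order: "ventabelgal", "ventafen", "ventafenso", "ventamor", "ventaroven", "ventasardor", "ventata", "ventatasarpa", "ventaven"
The 9th is ventaven.

ventaven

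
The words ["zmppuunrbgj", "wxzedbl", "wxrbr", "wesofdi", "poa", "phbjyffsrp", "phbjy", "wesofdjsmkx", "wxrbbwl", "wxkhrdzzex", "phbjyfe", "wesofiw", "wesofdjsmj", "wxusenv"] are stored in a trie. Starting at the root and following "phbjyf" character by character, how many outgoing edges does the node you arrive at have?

Follow the path "phbjyf" to its node, then look at its outgoing edges.
Characters that immediately follow "phbjyf" among the stored strings: {e, f}.
That node has 2 child edges.

2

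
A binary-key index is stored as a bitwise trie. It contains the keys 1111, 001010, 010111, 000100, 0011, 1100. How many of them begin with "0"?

4

Traverse to the node for "0", then collect every word in that subtree.
Matches: "000100", "001010", "0011", "010111"
Count: 4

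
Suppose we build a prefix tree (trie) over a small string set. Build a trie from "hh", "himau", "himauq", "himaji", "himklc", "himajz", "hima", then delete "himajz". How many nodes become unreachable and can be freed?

1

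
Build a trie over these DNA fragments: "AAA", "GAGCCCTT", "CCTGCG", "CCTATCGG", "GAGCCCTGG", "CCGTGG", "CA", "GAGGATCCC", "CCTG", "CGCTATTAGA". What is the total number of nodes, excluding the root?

44

Count nodes per top-level branch (shared prefixes stored once):
  'A'-branch (AAA): 3 nodes
  'C'-branch (CA, CCGTGG, CCTATCGG, CCTG, CCTGCG, CGCTATTAGA): 25 nodes
  'G'-branch (GAGCCCTGG, GAGCCCTT, GAGGATCCC): 16 nodes
Sum: 44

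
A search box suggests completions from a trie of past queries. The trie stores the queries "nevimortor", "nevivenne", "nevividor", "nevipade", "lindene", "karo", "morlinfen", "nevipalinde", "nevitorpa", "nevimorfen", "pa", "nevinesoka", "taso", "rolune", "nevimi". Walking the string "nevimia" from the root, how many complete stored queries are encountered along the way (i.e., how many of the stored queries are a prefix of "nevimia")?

1

Walk "nevimia" from the root; an end-of-word marker is hit whenever a stored word is a prefix of "nevimia".
Prefixes of the query that are stored words: "nevimi"
Count: 1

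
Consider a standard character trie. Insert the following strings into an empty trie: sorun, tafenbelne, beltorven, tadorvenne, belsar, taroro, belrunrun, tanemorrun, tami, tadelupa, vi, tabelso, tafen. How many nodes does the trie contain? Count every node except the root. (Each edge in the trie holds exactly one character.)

67

Count nodes per top-level branch (shared prefixes stored once):
  'b'-branch (belrunrun, belsar, beltorven): 18 nodes
  's'-branch (sorun): 5 nodes
  't'-branch (tabelso, tadelupa, tadorvenne, tafen, tafenbelne, tami, tanemorrun, taroro): 42 nodes
  'v'-branch (vi): 2 nodes
Sum: 67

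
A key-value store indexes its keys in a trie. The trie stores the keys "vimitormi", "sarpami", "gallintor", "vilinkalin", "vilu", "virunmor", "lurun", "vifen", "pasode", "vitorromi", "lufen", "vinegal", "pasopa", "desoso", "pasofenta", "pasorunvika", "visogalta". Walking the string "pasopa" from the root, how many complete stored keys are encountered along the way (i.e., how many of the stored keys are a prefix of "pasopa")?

Check each prefix of "pasopa" against the stored set — each match is an end-marker on the path.
Prefixes of the query that are stored words: "pasopa"
Count: 1

1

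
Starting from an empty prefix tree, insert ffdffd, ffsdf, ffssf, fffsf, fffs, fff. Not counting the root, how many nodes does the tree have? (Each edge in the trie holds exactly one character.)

14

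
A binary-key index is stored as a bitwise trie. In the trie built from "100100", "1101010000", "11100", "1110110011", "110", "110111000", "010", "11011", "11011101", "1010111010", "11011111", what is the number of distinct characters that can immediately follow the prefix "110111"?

2

Walk "110111" from the root, arriving at one node.
Characters that immediately follow "110111" among the stored strings: {0, 1}.
That node has 2 child edges.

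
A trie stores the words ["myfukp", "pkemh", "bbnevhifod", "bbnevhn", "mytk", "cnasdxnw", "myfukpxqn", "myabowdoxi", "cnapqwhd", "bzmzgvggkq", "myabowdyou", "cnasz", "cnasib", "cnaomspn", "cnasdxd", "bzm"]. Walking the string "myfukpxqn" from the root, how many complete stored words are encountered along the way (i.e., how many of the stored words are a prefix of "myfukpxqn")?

2

Check each prefix of "myfukpxqn" against the stored set — each match is an end-marker on the path.
Prefixes of the query that are stored words: "myfukp", "myfukpxqn"
Count: 2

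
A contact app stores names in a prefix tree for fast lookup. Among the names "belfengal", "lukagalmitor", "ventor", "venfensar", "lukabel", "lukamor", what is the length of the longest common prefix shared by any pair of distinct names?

4

Equivalently: take the maximum, over all pairs, of their longest common prefix length.
e.g. "lukabel" and "lukagalmitor" share the prefix "luka" of length 4; no pair shares a longer one.
Longest shared-prefix length: 4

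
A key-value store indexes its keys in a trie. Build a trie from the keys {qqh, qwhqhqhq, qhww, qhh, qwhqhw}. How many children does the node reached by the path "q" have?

Walk "q" from the root, arriving at one node.
Characters that immediately follow "q" among the stored strings: {h, q, w}.
That node has 3 child edges.

3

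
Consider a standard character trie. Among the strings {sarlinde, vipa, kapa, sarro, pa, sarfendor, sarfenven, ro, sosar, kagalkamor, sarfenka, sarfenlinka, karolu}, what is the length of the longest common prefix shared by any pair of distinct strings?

Equivalently: take the maximum, over all pairs, of their longest common prefix length.
e.g. "sarfendor" and "sarfenka" share the prefix "sarfen" of length 6; no pair shares a longer one.
Longest shared-prefix length: 6

6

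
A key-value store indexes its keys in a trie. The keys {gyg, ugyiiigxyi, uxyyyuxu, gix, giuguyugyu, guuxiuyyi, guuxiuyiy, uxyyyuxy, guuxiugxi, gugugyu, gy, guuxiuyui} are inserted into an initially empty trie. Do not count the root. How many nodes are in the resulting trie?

51

Count nodes per top-level branch (shared prefixes stored once):
  'g'-branch (giuguyugyu, gix, gugugyu, guuxiugxi, guuxiuyiy, guuxiuyui, guuxiuyyi, gy, gyg): 33 nodes
  'u'-branch (ugyiiigxyi, uxyyyuxu, uxyyyuxy): 18 nodes
Sum: 51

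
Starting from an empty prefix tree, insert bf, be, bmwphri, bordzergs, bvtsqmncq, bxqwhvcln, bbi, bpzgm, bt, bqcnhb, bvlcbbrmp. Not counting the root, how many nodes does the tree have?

52

Count nodes per top-level branch (shared prefixes stored once):
  'b'-branch (bbi, be, bf, bmwphri, bordzergs, bpzgm, bqcnhb, bt, bvlcbbrmp, bvtsqmncq, bxqwhvcln): 52 nodes
Sum: 52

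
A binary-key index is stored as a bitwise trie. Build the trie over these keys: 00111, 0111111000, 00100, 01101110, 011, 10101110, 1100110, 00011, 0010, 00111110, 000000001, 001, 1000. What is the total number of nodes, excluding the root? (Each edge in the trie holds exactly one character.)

Insert word by word; a character creates a node only if that edge doesn't already exist:
  "00111" → 5 new (0, 0, 1, 1, 1)
  "0111111000" → prefix "0" already present; 9 new (1, 1, 1, 1, 1, 1, 0, 0, 0)
  "00100" → prefix "001" already present; 2 new (0, 0)
  "01101110" → prefix "011" already present; 5 new (0, 1, 1, 1, 0)
  "011" → prefix "011" already present; 0 new (none)
  "10101110" → 8 new (1, 0, 1, 0, 1, 1, 1, 0)
  "1100110" → prefix "1" already present; 6 new (1, 0, 0, 1, 1, 0)
  "00011" → prefix "00" already present; 3 new (0, 1, 1)
  "0010" → prefix "0010" already present; 0 new (none)
  "00111110" → prefix "00111" already present; 3 new (1, 1, 0)
  "000000001" → prefix "000" already present; 6 new (0, 0, 0, 0, 0, 1)
  "001" → prefix "001" already present; 0 new (none)
  "1000" → prefix "10" already present; 2 new (0, 0)
Total nodes = 5 + 9 + 2 + 5 + 0 + 8 + 6 + 3 + 0 + 3 + 6 + 0 + 2 = 49

49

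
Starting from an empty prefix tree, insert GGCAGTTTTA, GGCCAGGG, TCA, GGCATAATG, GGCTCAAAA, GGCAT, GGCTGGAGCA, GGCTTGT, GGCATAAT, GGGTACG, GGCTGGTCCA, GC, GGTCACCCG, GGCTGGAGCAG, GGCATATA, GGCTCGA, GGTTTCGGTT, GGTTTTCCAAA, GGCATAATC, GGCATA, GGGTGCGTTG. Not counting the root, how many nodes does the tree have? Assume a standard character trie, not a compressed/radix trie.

Insert word by word; a character creates a node only if that edge doesn't already exist:
  "GGCAGTTTTA" → 10 new (G, G, C, A, G, T, T, T, T, A)
  "GGCCAGGG" → prefix "GGC" already present; 5 new (C, A, G, G, G)
  "TCA" → 3 new (T, C, A)
  "GGCATAATG" → prefix "GGCA" already present; 5 new (T, A, A, T, G)
  "GGCTCAAAA" → prefix "GGC" already present; 6 new (T, C, A, A, A, A)
  "GGCAT" → prefix "GGCAT" already present; 0 new (none)
  "GGCTGGAGCA" → prefix "GGCT" already present; 6 new (G, G, A, G, C, A)
  "GGCTTGT" → prefix "GGCT" already present; 3 new (T, G, T)
  "GGCATAAT" → prefix "GGCATAAT" already present; 0 new (none)
  "GGGTACG" → prefix "GG" already present; 5 new (G, T, A, C, G)
  "GGCTGGTCCA" → prefix "GGCTGG" already present; 4 new (T, C, C, A)
  "GC" → prefix "G" already present; 1 new (C)
  "GGTCACCCG" → prefix "GG" already present; 7 new (T, C, A, C, C, C, G)
  "GGCTGGAGCAG" → prefix "GGCTGGAGCA" already present; 1 new (G)
  "GGCATATA" → prefix "GGCATA" already present; 2 new (T, A)
  "GGCTCGA" → prefix "GGCTC" already present; 2 new (G, A)
  "GGTTTCGGTT" → prefix "GGT" already present; 7 new (T, T, C, G, G, T, T)
  "GGTTTTCCAAA" → prefix "GGTTT" already present; 6 new (T, C, C, A, A, A)
  "GGCATAATC" → prefix "GGCATAAT" already present; 1 new (C)
  "GGCATA" → prefix "GGCATA" already present; 0 new (none)
  "GGGTGCGTTG" → prefix "GGGT" already present; 6 new (G, C, G, T, T, G)
Total nodes = 10 + 5 + 3 + 5 + 6 + 0 + 6 + 3 + 0 + 5 + 4 + 1 + 7 + 1 + 2 + 2 + 7 + 6 + 1 + 0 + 6 = 80

80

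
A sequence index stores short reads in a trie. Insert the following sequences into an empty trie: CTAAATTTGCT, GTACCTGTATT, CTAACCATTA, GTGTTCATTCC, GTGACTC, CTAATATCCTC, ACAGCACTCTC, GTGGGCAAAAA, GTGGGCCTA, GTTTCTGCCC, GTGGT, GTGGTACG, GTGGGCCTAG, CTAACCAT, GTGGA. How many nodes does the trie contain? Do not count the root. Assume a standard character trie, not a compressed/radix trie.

84

For each word, the new-node count is its length minus the longest prefix already in the trie:
  "CTAAATTTGCT" → 11 new (C, T, A, A, A, T, T, T, G, C, T)
  "GTACCTGTATT" → 11 new (G, T, A, C, C, T, G, T, A, T, T)
  "CTAACCATTA" → prefix "CTAA" already present; 6 new (C, C, A, T, T, A)
  "GTGTTCATTCC" → prefix "GT" already present; 9 new (G, T, T, C, A, T, T, C, C)
  "GTGACTC" → prefix "GTG" already present; 4 new (A, C, T, C)
  "CTAATATCCTC" → prefix "CTAA" already present; 7 new (T, A, T, C, C, T, C)
  "ACAGCACTCTC" → 11 new (A, C, A, G, C, A, C, T, C, T, C)
  "GTGGGCAAAAA" → prefix "GTG" already present; 8 new (G, G, C, A, A, A, A, A)
  "GTGGGCCTA" → prefix "GTGGGC" already present; 3 new (C, T, A)
  "GTTTCTGCCC" → prefix "GT" already present; 8 new (T, T, C, T, G, C, C, C)
  "GTGGT" → prefix "GTGG" already present; 1 new (T)
  "GTGGTACG" → prefix "GTGGT" already present; 3 new (A, C, G)
  "GTGGGCCTAG" → prefix "GTGGGCCTA" already present; 1 new (G)
  "CTAACCAT" → prefix "CTAACCAT" already present; 0 new (none)
  "GTGGA" → prefix "GTGG" already present; 1 new (A)
Total nodes = 11 + 11 + 6 + 9 + 4 + 7 + 11 + 8 + 3 + 8 + 1 + 3 + 1 + 0 + 1 = 84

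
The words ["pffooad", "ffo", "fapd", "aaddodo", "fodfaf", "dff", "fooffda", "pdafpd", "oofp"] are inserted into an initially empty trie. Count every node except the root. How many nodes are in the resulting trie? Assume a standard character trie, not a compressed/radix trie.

42

Count nodes per top-level branch (shared prefixes stored once):
  'a'-branch (aaddodo): 7 nodes
  'd'-branch (dff): 3 nodes
  'f'-branch (fapd, ffo, fodfaf, fooffda): 16 nodes
  'o'-branch (oofp): 4 nodes
  'p'-branch (pdafpd, pffooad): 12 nodes
Sum: 42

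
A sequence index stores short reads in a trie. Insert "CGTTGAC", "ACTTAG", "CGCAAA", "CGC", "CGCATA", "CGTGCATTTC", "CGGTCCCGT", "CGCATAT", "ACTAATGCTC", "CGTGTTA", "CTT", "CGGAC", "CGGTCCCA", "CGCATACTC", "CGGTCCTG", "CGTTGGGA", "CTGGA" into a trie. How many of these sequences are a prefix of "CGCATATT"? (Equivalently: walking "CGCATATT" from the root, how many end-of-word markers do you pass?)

3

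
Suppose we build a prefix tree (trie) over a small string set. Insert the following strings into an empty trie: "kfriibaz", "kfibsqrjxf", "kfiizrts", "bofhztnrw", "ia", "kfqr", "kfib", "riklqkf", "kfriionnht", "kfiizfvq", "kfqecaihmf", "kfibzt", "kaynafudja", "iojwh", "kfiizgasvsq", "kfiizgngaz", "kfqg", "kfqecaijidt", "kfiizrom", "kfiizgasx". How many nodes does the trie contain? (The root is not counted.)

Trace insertions, counting only characters that open a new branch:
  "kfriibaz" → 8 new (k, f, r, i, i, b, a, z)
  "kfibsqrjxf" → prefix "kf" already present; 8 new (i, b, s, q, r, j, x, f)
  "kfiizrts" → prefix "kfi" already present; 5 new (i, z, r, t, s)
  "bofhztnrw" → 9 new (b, o, f, h, z, t, n, r, w)
  "ia" → 2 new (i, a)
  "kfqr" → prefix "kf" already present; 2 new (q, r)
  "kfib" → prefix "kfib" already present; 0 new (none)
  "riklqkf" → 7 new (r, i, k, l, q, k, f)
  "kfriionnht" → prefix "kfrii" already present; 5 new (o, n, n, h, t)
  "kfiizfvq" → prefix "kfiiz" already present; 3 new (f, v, q)
  "kfqecaihmf" → prefix "kfq" already present; 7 new (e, c, a, i, h, m, f)
  "kfibzt" → prefix "kfib" already present; 2 new (z, t)
  "kaynafudja" → prefix "k" already present; 9 new (a, y, n, a, f, u, d, j, a)
  "iojwh" → prefix "i" already present; 4 new (o, j, w, h)
  "kfiizgasvsq" → prefix "kfiiz" already present; 6 new (g, a, s, v, s, q)
  "kfiizgngaz" → prefix "kfiizg" already present; 4 new (n, g, a, z)
  "kfqg" → prefix "kfq" already present; 1 new (g)
  "kfqecaijidt" → prefix "kfqecai" already present; 4 new (j, i, d, t)
  "kfiizrom" → prefix "kfiizr" already present; 2 new (o, m)
  "kfiizgasx" → prefix "kfiizgas" already present; 1 new (x)
Total nodes = 8 + 8 + 5 + 9 + 2 + 2 + 0 + 7 + 5 + 3 + 7 + 2 + 9 + 4 + 6 + 4 + 1 + 4 + 2 + 1 = 89

89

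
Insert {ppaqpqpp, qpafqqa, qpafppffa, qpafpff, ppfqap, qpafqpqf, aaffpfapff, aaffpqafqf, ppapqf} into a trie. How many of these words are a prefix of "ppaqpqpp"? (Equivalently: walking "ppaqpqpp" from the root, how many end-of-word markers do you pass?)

Check each prefix of "ppaqpqpp" against the stored set — each match is an end-marker on the path.
Prefixes of the query that are stored words: "ppaqpqpp"
Count: 1

1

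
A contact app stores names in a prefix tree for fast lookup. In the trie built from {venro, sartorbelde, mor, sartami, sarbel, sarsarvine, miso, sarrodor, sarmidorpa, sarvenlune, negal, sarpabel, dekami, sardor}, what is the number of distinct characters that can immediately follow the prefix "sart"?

The children of the "sart" node are the distinct next characters among strings starting with "sart".
Characters that immediately follow "sart" among the stored strings: {a, o}.
That node has 2 child edges.

2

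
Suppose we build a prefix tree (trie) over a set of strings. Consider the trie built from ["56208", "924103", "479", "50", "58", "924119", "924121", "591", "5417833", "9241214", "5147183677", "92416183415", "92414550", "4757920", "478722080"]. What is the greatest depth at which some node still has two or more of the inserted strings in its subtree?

6

Look for the deepest trie node that still has at least two words in its subtree.
"924121" and "9241214" agree on "924121" (6 characters) before diverging; nothing deeper is shared.
Longest shared-prefix length: 6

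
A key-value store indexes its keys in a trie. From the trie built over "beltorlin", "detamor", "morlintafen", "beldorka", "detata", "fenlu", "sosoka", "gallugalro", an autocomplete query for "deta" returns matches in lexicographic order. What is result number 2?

Words with prefix "deta", in lexicographic order: "detamor", "detata"
Position 2: detata

detata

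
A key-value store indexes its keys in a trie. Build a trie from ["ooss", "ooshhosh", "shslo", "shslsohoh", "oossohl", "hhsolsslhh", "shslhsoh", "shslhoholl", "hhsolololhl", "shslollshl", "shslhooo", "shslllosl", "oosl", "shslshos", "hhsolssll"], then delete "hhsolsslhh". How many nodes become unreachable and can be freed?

2

A node on "hhsolsslhh"'s path can go only if nothing else ends at it or branches off below it.
The suffix "hh" (2 nodes) is used only by "hhsolsslhh"; the node for "hhsolssl" still has the child "l", so pruning stops there.
Nodes removed: 2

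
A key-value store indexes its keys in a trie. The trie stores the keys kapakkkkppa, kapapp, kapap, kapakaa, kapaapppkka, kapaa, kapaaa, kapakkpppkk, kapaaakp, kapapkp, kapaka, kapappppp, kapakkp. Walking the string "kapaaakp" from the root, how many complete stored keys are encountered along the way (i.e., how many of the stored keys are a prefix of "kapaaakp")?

Check each prefix of "kapaaakp" against the stored set — each match is an end-marker on the path.
Prefixes of the query that are stored words: "kapaa", "kapaaa", "kapaaakp"
Count: 3

3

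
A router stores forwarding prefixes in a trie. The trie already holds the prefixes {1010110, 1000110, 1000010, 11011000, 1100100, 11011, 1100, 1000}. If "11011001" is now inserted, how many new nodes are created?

1

The longest prefix of "11011001" already in the trie is "1101100" (length 7).
So 8 − 7 = 1 new nodes.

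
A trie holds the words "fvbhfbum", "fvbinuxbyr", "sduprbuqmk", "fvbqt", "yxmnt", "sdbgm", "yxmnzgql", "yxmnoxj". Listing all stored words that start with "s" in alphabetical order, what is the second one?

sduprbuqmk

Filter for "s…" and sort: "sdbgm", "sduprbuqmk"
Position 2: sduprbuqmk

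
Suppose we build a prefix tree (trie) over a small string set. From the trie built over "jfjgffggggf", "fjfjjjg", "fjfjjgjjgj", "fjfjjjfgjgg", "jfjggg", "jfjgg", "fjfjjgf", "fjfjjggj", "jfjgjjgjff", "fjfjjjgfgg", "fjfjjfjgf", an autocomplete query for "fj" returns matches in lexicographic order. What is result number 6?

Words with prefix "fj", in lexicographic order: "fjfjjfjgf", "fjfjjgf", "fjfjjggj", "fjfjjgjjgj", "fjfjjjfgjgg", "fjfjjjg", "fjfjjjgfgg"
The 6th is fjfjjjg.

fjfjjjg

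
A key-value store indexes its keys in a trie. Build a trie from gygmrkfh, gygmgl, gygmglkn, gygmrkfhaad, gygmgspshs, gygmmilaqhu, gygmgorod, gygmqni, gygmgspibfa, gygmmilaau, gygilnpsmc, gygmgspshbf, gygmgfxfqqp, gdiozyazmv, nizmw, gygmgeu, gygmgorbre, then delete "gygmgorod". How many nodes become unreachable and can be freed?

Walk "gygmgorod" from the leaf back toward the root, removing each node that no remaining word uses.
The suffix "od" (2 nodes) is used only by "gygmgorod"; the node for "gygmgor" still has the child "b", so pruning stops there.
Nodes removed: 2

2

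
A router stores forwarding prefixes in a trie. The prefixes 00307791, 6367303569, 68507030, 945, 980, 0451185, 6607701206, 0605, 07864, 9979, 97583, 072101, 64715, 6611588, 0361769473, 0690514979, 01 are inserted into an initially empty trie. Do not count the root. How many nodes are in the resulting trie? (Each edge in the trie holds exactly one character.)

Count nodes per top-level branch (shared prefixes stored once):
  '0'-branch (00307791, 01, 0361769473, 0451185, 0605, 0690514979, 072101, 07864): 43 nodes
  '6'-branch (6367303569, 64715, 6607701206, 6611588, 68507030): 35 nodes
  '9'-branch (945, 97583, 980, 9979): 12 nodes
Sum: 90

90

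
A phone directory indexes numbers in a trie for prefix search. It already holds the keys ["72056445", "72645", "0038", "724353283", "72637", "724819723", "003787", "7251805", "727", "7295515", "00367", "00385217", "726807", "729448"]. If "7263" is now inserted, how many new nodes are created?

Every character of "7263" already lies on an existing path (it is a prefix of some stored word).
No new nodes are needed: 0.

0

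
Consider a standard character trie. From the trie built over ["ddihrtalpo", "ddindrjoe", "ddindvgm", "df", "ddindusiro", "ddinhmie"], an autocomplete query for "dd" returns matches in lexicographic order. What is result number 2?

ddindrjoe

DFS of the "dd" subtree visits, in order: "ddihrtalpo", "ddindrjoe", "ddindusiro", "ddindvgm", "ddinhmie"
The 2nd is ddindrjoe.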